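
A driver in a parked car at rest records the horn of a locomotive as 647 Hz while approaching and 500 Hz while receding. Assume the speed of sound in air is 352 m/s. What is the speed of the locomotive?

45 m/s

f₁/f₂ = (v + v_s)/(v − v_s), so v_s = v · (f₁ − f₂)/(f₁ + f₂).
v_s = 352 × (647 − 500)/(647 + 500) = 352 × 147/1147 ≈ 45 m/s.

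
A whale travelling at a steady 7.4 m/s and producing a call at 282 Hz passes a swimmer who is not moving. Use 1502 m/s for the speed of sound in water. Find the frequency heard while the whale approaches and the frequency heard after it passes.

283 Hz approaching; 281 Hz receding

Approaching: f₁ = f · v/(v − v_s) = 282 × 1502/1494.6 ≈ 283 Hz.
Receding: f₂ = f · v/(v + v_s) = 282 × 1502/1509.4 ≈ 281 Hz.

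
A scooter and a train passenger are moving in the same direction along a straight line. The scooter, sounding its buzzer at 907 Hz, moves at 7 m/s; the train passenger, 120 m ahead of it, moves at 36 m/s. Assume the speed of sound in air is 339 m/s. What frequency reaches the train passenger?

The train passenger is ahead, so the scooter is moving toward it while the train passenger is moving away from the scooter.
With source approaching and observer receding, f' = f · (v − v_o)/(v − v_s).
f' = 907 × (339 − 36)/(339 − 7) = 907 × 303/332 ≈ 828 Hz.

828 Hz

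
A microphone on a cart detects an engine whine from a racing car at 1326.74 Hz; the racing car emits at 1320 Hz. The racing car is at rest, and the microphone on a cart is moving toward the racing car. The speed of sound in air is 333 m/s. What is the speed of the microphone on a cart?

f' = f · (v + v_o)/v ⇒ v_o = v · |f'/f − 1|.
v_o = 333 × |1326.74/1320 − 1| = 333 × 0.005106 ≈ 1.70 m/s.

1.70 m/s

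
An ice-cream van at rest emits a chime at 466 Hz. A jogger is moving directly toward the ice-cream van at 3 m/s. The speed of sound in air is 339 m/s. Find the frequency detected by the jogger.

Moving observer, stationary source: f' = f · (v + v_o)/v.
f' = 466 × (339 + 3)/339 = 466 × 342/339 ≈ 470 Hz.

470 Hz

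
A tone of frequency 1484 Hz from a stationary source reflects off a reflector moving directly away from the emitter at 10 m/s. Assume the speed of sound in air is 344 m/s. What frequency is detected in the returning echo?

At the reflector (a moving observer), f₁ = f₀ · (v − u)/v = 1484 × 334/344 ≈ 1441 Hz.
The reflection then acts as a moving source: f₂ = f₁ · v/(v + u) ≈ 1400 Hz.

1400 Hz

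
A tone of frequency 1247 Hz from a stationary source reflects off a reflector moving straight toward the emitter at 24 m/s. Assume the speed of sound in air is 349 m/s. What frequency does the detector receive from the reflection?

At the reflector (a moving observer), f₁ = f₀ · (v + u)/v = 1247 × 373/349 ≈ 1333 Hz.
On reflection it acts as a source moving toward the stationary detector: f₂ = f₁ · v/(v − u) = 1333 × 349/325 ≈ 1431 Hz.
Equivalently f₂ = f₀ · (v + u)/(v − u).

1431 Hz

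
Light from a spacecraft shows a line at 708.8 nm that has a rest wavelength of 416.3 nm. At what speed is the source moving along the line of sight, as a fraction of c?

λ'/λ₀ = 1.7026 > 1 (redshift), so the source is receding.
λ'/λ₀ = √((1 + β)/(1 − β)) for a receding source ⇒ β = (r² − 1)/(r² + 1) with r = λ'/λ₀.
β = (2.8989 − 1)/(2.8989 + 1) ≈ 0.487.

0.487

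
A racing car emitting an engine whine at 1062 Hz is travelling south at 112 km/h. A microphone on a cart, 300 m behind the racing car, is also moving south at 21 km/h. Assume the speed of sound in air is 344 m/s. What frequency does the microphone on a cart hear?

990 Hz

112 km/h = 31.11 m/s; 21 km/h = 5.833 m/s.
The microphone on a cart is behind, so the racing car is moving away from it while the microphone on a cart is moving toward the racing car.
With source receding and observer approaching, f' = f · (v + v_o)/(v + v_s).
f' = 1062 × (344 + 5.833)/(344 + 31.11) = 1062 × 349.83/375.11 ≈ 990 Hz.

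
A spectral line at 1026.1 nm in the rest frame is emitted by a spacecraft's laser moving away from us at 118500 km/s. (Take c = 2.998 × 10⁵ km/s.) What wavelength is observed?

β = v/c = 118500/299800 = 0.3953.
Relativistic Doppler for wavelength: λ' = λ₀ · √((1 + β)/(1 − β)).
λ' = 1026.1 × √(1.3953/0.6047) = 1026.1 × 1.51896 ≈ 1558.6 nm.

1558.6 nm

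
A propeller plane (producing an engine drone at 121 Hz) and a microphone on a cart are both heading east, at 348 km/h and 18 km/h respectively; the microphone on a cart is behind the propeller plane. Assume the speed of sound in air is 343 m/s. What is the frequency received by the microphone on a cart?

96 Hz

348 km/h = 96.67 m/s; 18 km/h = 5 m/s.
The microphone on a cart is behind, so the propeller plane is moving away from it while the microphone on a cart is moving toward the propeller plane.
General Doppler shift: f' = f · (v + v_o)/(v + v_s).
f' = 121 × (343 + 5)/(343 + 96.67) = 121 × 348/439.67 ≈ 96 Hz.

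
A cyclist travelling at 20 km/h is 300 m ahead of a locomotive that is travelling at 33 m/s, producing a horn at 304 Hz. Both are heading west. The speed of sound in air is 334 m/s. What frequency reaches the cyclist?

332 Hz

20 km/h = 5.556 m/s.
The cyclist is ahead, so the locomotive is moving toward it while the cyclist is moving away from the locomotive.
General Doppler shift: f' = f · (v − v_o)/(v − v_s).
f' = 304 × (334 − 5.556)/(334 − 33) = 304 × 328.44/301 ≈ 332 Hz.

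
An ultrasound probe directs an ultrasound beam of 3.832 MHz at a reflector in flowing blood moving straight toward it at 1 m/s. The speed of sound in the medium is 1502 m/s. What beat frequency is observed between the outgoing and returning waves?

5106 Hz

The reflector in flowing blood first receives the wave as a moving observer: f₁ = f₀ · (v + u)/v = 3.832 × (1502 + 1)/1502 ≈ 3.83455 MHz.
The reflection then acts as a moving source: f₂ = f₁ · v/(v − u) ≈ 3.83711 MHz.
Beat frequency (with f₀ = 3832000 Hz): |f₂ − f₀| = 2u·f₀/(v − u) = 2 × 1 × 3832000/1501 ≈ 5106 Hz.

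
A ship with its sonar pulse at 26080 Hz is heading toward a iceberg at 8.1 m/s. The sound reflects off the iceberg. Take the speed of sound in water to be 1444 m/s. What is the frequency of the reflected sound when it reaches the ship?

The iceberg receives the sound from a moving source: f₁ = f₀ · v/(v − v_e) = 26080 × 1444/1435.9 ≈ 26227 Hz.
On the return leg the ship is a moving observer: f₂ = f₁ · (v + v_e)/v = 26227 × 1452.1/1444 ≈ 26374 Hz.

26374 Hz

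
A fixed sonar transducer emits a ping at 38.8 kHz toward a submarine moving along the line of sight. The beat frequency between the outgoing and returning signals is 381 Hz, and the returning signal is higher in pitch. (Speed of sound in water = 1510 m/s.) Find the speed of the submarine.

7.4 m/s

Double Doppler shift off a moving reflector: f₂ = f₀ · (v + u)/(v − u) (u > 0 toward emitter).
Returning signal is higher, so f₂ = f₀ + Δf = 38800 + 381 = 39181 Hz.
Rearranging, u = v · (f₂ − f₀)/(f₂ + f₀) = 1510 × 381/77981 ≈ 7.4 m/s.
So the submarine is moving at 7.4 m/s toward the emitter.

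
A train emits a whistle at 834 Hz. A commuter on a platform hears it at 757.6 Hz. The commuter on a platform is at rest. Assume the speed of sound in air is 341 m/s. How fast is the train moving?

34 m/s

f' < f, so the train is receding.
f' = f · v/(v + v_s) ⇒ v_s = v · |1 − f/f'|.
v_s = 341 × |1 − 834/757.6| = 341 × 0.1008 ≈ 34 m/s.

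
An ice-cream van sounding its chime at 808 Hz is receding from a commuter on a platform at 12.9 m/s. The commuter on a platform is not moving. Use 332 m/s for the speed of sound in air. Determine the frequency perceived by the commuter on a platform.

778 Hz

Moving source, stationary observer: f' = f · v/(v + v_s) since the source is receding.
f' = 808 × 332/(332 + 12.9) = 808 × 332/344.9 ≈ 778 Hz.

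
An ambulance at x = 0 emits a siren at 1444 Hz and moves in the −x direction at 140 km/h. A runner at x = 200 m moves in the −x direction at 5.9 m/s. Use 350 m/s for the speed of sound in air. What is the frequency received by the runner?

1322 Hz

140 km/h = 38.89 m/s.
The observer lies on the +x side, so the source is heading away from the observer and the observer is heading toward the source.
General Doppler shift: f' = f · (v + v_o)/(v + v_s).
f' = 1444 × (350 + 5.9)/(350 + 38.89) = 1444 × 355.9/388.89 ≈ 1322 Hz.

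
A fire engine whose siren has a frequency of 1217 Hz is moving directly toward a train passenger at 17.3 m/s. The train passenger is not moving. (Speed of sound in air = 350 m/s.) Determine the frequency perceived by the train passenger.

1280 Hz

Only the source moves, toward the listener, so f' = f · v/(v − v_s).
f' = 1217 × 350/(350 − 17.3) = 1217 × 350/332.7 ≈ 1280 Hz.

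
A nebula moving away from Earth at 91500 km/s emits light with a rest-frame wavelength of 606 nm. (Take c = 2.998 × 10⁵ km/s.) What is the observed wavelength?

830.6 nm

β = v/c = 91500/299800 = 0.3052.
Relativistic Doppler for wavelength: λ' = λ₀ · √((1 + β)/(1 − β)).
λ' = 606 × √(1.3052/0.6948) = 606 × 1.37060 ≈ 830.6 nm.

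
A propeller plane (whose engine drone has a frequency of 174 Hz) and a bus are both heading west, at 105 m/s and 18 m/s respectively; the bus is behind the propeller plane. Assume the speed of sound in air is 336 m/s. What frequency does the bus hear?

140 Hz

The bus is behind, so the propeller plane is moving away from it while the bus is moving toward the propeller plane.
General Doppler shift: f' = f · (v + v_o)/(v + v_s).
f' = 174 × (336 + 18)/(336 + 105) = 174 × 354/441 ≈ 140 Hz.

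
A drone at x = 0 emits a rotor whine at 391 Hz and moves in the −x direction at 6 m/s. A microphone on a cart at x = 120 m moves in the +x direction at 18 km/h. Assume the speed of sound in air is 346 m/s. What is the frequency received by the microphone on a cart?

379 Hz

18 km/h = 5 m/s.
The observer lies on the +x side, so the source is heading away from the observer and the observer is heading away from the source.
Both move, so f' = f · (v − v_o)/(v + v_s).
f' = 391 × (346 − 5)/(346 + 6) = 391 × 341/352 ≈ 379 Hz.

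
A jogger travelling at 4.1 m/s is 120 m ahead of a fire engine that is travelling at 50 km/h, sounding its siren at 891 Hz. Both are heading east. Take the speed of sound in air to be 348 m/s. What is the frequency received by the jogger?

917 Hz

50 km/h = 13.89 m/s.
The jogger is ahead, so the fire engine is moving toward it while the jogger is moving away from the fire engine.
Both move, so f' = f · (v − v_o)/(v − v_s).
f' = 891 × (348 − 4.1)/(348 − 13.89) = 891 × 343.9/334.11 ≈ 917 Hz.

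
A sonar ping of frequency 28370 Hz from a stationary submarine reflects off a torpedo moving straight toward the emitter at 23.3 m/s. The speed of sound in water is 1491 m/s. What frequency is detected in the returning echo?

At the torpedo (a moving observer), f₁ = f₀ · (v + u)/v = 28370 × 1514.3/1491 ≈ 28813 Hz.
On reflection it acts as a source moving toward the stationary detector: f₂ = f₁ · v/(v − u) = 28813 × 1491/1467.7 ≈ 29271 Hz.

29271 Hz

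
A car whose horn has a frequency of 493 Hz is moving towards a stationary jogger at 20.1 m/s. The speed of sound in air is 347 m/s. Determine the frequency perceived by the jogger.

Moving source, stationary observer: f' = f · v/(v − v_s) since the source is approaching.
f' = 493 × 347/(347 − 20.1) = 493 × 347/326.9 ≈ 523 Hz.

523 Hz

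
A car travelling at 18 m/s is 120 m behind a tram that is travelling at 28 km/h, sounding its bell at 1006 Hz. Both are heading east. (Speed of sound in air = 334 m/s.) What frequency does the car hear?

28 km/h = 7.778 m/s.
The car is behind, so the tram is moving away from it while the car is moving toward the tram.
With source receding and observer approaching, f' = f · (v + v_o)/(v + v_s).
f' = 1006 × (334 + 18)/(334 + 7.778) = 1006 × 352/341.78 ≈ 1036 Hz.

1036 Hz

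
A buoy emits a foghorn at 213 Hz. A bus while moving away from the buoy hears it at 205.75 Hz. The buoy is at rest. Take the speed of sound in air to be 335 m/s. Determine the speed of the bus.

11.4 m/s

f' = f · (v − v_o)/v ⇒ v_o = v · |f'/f − 1|.
v_o = 335 × |205.75/213 − 1| = 335 × 0.03404 ≈ 11.4 m/s.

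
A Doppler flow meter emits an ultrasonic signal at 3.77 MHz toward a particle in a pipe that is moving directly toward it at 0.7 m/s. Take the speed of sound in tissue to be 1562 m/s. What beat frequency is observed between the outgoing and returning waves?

3381 Hz

The particle in a pipe first receives the wave as a moving observer: f₁ = f₀ · (v + u)/v = 3.77 × (1562 + 0.7)/1562 ≈ 3.77169 MHz.
The reflection then acts as a moving source: f₂ = f₁ · v/(v − u) ≈ 3.77338 MHz.
Equivalently f₂ = f₀ · (v + u)/(v − u).
Beat frequency (with f₀ = 3770000 Hz): |f₂ − f₀| = 2u·f₀/(v − u) = 2 × 0.7 × 3770000/1561.3 ≈ 3381 Hz.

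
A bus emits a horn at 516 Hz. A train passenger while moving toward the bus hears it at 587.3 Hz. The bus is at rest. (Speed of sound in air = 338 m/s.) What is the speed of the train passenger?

f' = f · (v + v_o)/v ⇒ v_o = v · |f'/f − 1|.
v_o = 338 × |587.3/516 − 1| = 338 × 0.1382 ≈ 47 m/s.

47 m/s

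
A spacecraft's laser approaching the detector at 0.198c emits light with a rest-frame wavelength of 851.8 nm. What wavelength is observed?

Relativistic Doppler for wavelength: λ' = λ₀ · √((1 − β)/(1 + β)).
λ' = 851.8 × √(0.8020/1.1980) = 851.8 × 0.81820 ≈ 696.9 nm.

696.9 nm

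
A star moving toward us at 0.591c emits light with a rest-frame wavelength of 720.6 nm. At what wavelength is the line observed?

365.4 nm

Relativistic Doppler for wavelength: λ' = λ₀ · √((1 − β)/(1 + β)).
λ' = 720.6 × √(0.4090/1.5910) = 720.6 × 0.50702 ≈ 365.4 nm.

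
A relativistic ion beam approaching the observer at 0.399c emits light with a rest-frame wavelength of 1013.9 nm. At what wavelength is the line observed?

664.5 nm

Relativistic Doppler for wavelength: λ' = λ₀ · √((1 − β)/(1 + β)).
λ' = 1013.9 × √(0.6010/1.3990) = 1013.9 × 0.65543 ≈ 664.5 nm.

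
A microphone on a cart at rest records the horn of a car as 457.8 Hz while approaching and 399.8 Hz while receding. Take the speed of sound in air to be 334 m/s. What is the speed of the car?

f₁/f₂ = (v + v_s)/(v − v_s), so v_s = v · (f₁ − f₂)/(f₁ + f₂).
v_s = 334 × (457.8 − 399.8)/(457.8 + 399.8) = 334 × 58.0/857.6 ≈ 22.6 m/s.

22.6 m/s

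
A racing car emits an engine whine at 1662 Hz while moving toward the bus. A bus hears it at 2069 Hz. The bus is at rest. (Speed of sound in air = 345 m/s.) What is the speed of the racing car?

f' = f · v/(v − v_s) ⇒ v_s = v · |1 − f/f'|.
v_s = 345 × |1 − 1662/2069| = 345 × 0.1967 ≈ 68 m/s.

68 m/s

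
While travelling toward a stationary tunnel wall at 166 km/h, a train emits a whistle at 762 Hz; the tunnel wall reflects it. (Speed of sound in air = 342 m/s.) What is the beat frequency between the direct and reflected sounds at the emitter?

237 Hz

166 km/h = 46.11 m/s.
The tunnel wall receives the sound from a moving source: f₁ = f₀ · v/(v − v_e) = 762 × 342/295.89 ≈ 881 Hz.
On the return leg the train is a moving observer: f₂ = f₁ · (v + v_e)/v = 881 × 388.11/342 ≈ 999 Hz.
Beat against the emitted tone: |f₂ − f₀| = 2v_e·f₀/(v − v_e) = 2 × 46.11 × 762/295.89 ≈ 237 Hz.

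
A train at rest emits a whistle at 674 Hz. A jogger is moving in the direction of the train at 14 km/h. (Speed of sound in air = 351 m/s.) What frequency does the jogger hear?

14 km/h = 3.889 m/s.
Moving observer, stationary source: f' = f · (v + v_o)/v.
f' = 674 × (351 + 3.889)/351 = 674 × 354.89/351 ≈ 681 Hz.

681 Hz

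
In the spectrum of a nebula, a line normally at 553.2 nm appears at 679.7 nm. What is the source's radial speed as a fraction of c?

0.203

λ'/λ₀ = 1.2287 > 1 (redshift), so the source is receding.
λ'/λ₀ = √((1 + β)/(1 − β)) for a receding source ⇒ β = (r² − 1)/(r² + 1) with r = λ'/λ₀.
β = (1.5096 − 1)/(1.5096 + 1) ≈ 0.203.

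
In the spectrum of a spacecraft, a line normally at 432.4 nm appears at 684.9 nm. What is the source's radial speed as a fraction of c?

λ'/λ₀ = 1.5840 > 1 (redshift), so the source is receding.
λ'/λ₀ = √((1 + β)/(1 − β)) for a receding source ⇒ β = (r² − 1)/(r² + 1) with r = λ'/λ₀.
β = (2.5089 − 1)/(2.5089 + 1) ≈ 0.430.

0.430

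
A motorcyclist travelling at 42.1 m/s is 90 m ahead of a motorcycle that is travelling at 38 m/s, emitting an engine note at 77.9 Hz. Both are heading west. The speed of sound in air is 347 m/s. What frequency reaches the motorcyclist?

The motorcyclist is ahead, so the motorcycle is moving toward it while the motorcyclist is moving away from the motorcycle.
With source approaching and observer receding, f' = f · (v − v_o)/(v − v_s).
f' = 77.9 × (347 − 42.1)/(347 − 38) = 77.9 × 304.9/309 ≈ 77 Hz.

77 Hz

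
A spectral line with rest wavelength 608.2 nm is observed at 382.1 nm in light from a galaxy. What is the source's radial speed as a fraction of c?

λ'/λ₀ = 0.6282 < 1 (blueshift), so the source is approaching.
λ'/λ₀ = √((1 − β)/(1 + β)) for an approaching source ⇒ β = (1 − r²)/(1 + r²) with r = λ'/λ₀.
β = (1 − 0.3947)/(1 + 0.3947) ≈ 0.434.

0.434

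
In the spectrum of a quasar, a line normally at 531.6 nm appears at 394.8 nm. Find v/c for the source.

0.289c

λ'/λ₀ = 0.7427 < 1 (blueshift), so the source is approaching.
λ'/λ₀ = √((1 − β)/(1 + β)) for an approaching source ⇒ β = (1 − r²)/(1 + r²) with r = λ'/λ₀.
β = (1 − 0.5515)/(1 + 0.5515) ≈ 0.289.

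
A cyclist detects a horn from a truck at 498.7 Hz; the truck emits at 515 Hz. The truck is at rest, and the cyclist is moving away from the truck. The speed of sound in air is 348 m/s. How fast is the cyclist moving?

11.0 m/s

f' = f · (v − v_o)/v ⇒ v_o = v · |f'/f − 1|.
v_o = 348 × |498.7/515 − 1| = 348 × 0.03165 ≈ 11.0 m/s.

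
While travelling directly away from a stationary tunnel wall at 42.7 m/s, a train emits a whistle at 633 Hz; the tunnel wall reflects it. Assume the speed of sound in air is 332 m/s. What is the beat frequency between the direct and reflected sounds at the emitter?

The tunnel wall receives the sound from a moving source: f₁ = f₀ · v/(v + v_e) = 633 × 332/374.7 ≈ 560.9 Hz.
On the return leg the train is a moving observer: f₂ = f₁ · (v − v_e)/v = 560.9 × 289.3/332 ≈ 488.7 Hz.
Beat against the emitted tone: |f₂ − f₀| = 2v_e·f₀/(v + v_e) = 2 × 42.7 × 633/374.7 ≈ 144 Hz.

144 Hz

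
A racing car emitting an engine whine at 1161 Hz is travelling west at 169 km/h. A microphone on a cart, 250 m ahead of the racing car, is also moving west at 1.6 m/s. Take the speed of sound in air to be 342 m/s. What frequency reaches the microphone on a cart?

1339 Hz

169 km/h = 46.94 m/s.
The microphone on a cart is ahead, so the racing car is moving toward it while the microphone on a cart is moving away from the racing car.
With source approaching and observer receding, f' = f · (v − v_o)/(v − v_s).
f' = 1161 × (342 − 1.6)/(342 − 46.94) = 1161 × 340.4/295.06 ≈ 1339 Hz.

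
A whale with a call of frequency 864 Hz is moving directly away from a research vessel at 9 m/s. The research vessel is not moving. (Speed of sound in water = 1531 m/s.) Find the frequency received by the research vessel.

Only the source moves, away from the listener, so f' = f · v/(v + v_s).
f' = 864 × 1531/(1531 + 9) = 864 × 1531/1540 ≈ 859 Hz.

859 Hz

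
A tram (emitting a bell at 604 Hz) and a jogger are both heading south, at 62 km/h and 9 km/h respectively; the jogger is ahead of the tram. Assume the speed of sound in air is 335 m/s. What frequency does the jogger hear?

62 km/h = 17.22 m/s; 9 km/h = 2.5 m/s.
The jogger is ahead, so the tram is moving toward it while the jogger is moving away from the tram.
Both move, so f' = f · (v − v_o)/(v − v_s).
f' = 604 × (335 − 2.5)/(335 − 17.22) = 604 × 332.5/317.78 ≈ 632 Hz.

632 Hz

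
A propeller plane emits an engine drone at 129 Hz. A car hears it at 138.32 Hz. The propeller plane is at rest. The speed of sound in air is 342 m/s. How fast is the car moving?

24.7 m/s

f' > f, so the car is approaching.
f' = f · (v + v_o)/v ⇒ v_o = v · |f'/f − 1|.
v_o = 342 × |138.32/129 − 1| = 342 × 0.07225 ≈ 24.7 m/s.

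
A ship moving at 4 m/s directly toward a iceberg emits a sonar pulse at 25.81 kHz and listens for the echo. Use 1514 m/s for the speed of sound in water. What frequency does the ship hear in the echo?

25.9 kHz

The iceberg receives the sound from a moving source: f₁ = f₀ · v/(v − v_e) = 25.81 × 1514/1510 ≈ 25.9 kHz.
On the return leg the ship is a moving observer: f₂ = f₁ · (v + v_e)/v = 25.9 × 1518/1514 ≈ 25.9 kHz.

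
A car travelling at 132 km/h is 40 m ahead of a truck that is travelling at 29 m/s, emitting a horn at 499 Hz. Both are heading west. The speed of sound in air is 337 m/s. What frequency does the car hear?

487 Hz

132 km/h = 36.67 m/s.
The car is ahead, so the truck is moving toward it while the car is moving away from the truck.
General Doppler shift: f' = f · (v − v_o)/(v − v_s).
f' = 499 × (337 − 36.67)/(337 − 29) = 499 × 300.33/308 ≈ 487 Hz.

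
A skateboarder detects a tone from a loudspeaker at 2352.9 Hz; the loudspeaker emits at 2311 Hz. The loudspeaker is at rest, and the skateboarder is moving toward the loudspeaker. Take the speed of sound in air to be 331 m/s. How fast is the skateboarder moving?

f' = f · (v + v_o)/v ⇒ v_o = v · |f'/f − 1|.
v_o = 331 × |2352.9/2311 − 1| = 331 × 0.01813 ≈ 6.0 m/s.

6.0 m/s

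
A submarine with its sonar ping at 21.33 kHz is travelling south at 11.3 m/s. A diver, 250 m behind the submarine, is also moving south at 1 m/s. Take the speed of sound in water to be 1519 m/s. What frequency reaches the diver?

The diver is behind, so the submarine is moving away from it while the diver is moving toward the submarine.
General Doppler shift: f' = f · (v + v_o)/(v + v_s).
f' = 21.33 × (1519 + 1)/(1519 + 11.3) = 21.33 × 1520/1530.3 ≈ 21.2 kHz.

21.2 kHz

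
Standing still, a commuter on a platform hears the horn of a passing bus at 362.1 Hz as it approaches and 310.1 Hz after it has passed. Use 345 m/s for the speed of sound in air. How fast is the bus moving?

27 m/s

f₁/f₂ = (v + v_s)/(v − v_s), so v_s = v · (f₁ − f₂)/(f₁ + f₂).
v_s = 345 × (362.1 − 310.1)/(362.1 + 310.1) = 345 × 52.0/672.2 ≈ 27 m/s.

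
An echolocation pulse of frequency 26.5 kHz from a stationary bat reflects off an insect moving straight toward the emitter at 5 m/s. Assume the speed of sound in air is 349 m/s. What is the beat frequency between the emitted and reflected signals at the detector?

770 Hz

At the insect (a moving observer), f₁ = f₀ · (v + u)/v = 26.5 × 354/349 ≈ 26.880 kHz.
The reflection then acts as a moving source: f₂ = f₁ · v/(v − u) ≈ 27.270 kHz.
Equivalently f₂ = f₀ · (v + u)/(v − u).
Beat frequency (with f₀ = 26500 Hz): |f₂ − f₀| = 2u·f₀/(v − u) = 2 × 5 × 26500/344 ≈ 770 Hz.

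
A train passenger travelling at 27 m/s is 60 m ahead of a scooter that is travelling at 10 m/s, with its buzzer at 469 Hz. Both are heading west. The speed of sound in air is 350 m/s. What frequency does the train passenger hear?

The train passenger is ahead, so the scooter is moving toward it while the train passenger is moving away from the scooter.
Both move, so f' = f · (v − v_o)/(v − v_s).
f' = 469 × (350 − 27)/(350 − 10) = 469 × 323/340 ≈ 446 Hz.

446 Hz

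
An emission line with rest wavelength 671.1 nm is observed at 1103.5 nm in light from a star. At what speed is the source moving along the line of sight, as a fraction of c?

0.460c

λ'/λ₀ = 1.6443 > 1 (redshift), so the source is receding.
λ'/λ₀ = √((1 + β)/(1 − β)) for a receding source ⇒ β = (r² − 1)/(r² + 1) with r = λ'/λ₀.
β = (2.7038 − 1)/(2.7038 + 1) ≈ 0.460.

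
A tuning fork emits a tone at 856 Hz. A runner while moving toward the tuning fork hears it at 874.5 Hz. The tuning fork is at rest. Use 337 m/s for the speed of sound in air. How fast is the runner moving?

f' = f · (v + v_o)/v ⇒ v_o = v · |f'/f − 1|.
v_o = 337 × |874.5/856 − 1| = 337 × 0.02161 ≈ 7.3 m/s.

7.3 m/s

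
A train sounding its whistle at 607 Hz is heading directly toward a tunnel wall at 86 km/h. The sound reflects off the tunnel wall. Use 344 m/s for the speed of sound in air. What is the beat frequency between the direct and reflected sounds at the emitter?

91 Hz

86 km/h = 23.89 m/s.
The tunnel wall receives the sound from a moving source: f₁ = f₀ · v/(v − v_e) = 607 × 344/320.11 ≈ 652.3 Hz.
On the return leg the train is a moving observer: f₂ = f₁ · (v + v_e)/v = 652.3 × 367.89/344 ≈ 697.6 Hz.
Equivalently f₂ = f₀ · (v + v_e)/(v − v_e).
Beat against the emitted tone: |f₂ − f₀| = 2v_e·f₀/(v − v_e) = 2 × 23.89 × 607/320.11 ≈ 91 Hz.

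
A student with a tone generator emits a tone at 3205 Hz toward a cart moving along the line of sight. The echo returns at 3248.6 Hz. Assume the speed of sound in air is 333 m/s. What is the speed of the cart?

2.25 m/s

Double Doppler shift off a moving reflector: f₂ = f₀ · (v + u)/(v − u) (u > 0 toward emitter).
Rearranging, u = v · (f₂ − f₀)/(f₂ + f₀) = 333 × 43.6/6453.6 ≈ 2.25 m/s.
So the cart is moving at 2.25 m/s toward the emitter.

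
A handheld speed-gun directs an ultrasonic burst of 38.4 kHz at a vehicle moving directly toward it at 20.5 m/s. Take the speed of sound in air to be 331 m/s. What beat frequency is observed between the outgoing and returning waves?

At the vehicle (a moving observer), f₁ = f₀ · (v + u)/v = 38.4 × 351.5/331 ≈ 40.78 kHz.
On reflection it acts as a source moving toward the stationary detector: f₂ = f₁ · v/(v − u) = 40.78 × 331/310.5 ≈ 43.47 kHz.
Beat frequency (with f₀ = 38400 Hz): |f₂ − f₀| = 2u·f₀/(v − u) = 2 × 20.5 × 38400/310.5 ≈ 5071 Hz.

5071 Hz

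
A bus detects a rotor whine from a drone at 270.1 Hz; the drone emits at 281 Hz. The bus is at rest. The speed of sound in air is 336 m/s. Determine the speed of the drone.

f' < f, so the drone is receding.
f' = f · v/(v + v_s) ⇒ v_s = v · |1 − f/f'|.
v_s = 336 × |1 − 281/270.1| = 336 × 0.04036 ≈ 13.6 m/s.

13.6 m/s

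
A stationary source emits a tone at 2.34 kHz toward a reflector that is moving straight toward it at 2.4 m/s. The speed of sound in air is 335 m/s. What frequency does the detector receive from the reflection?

2.37 kHz

The reflector first receives the wave as a moving observer: f₁ = f₀ · (v + u)/v = 2.34 × (335 + 2.4)/335 ≈ 2.36 kHz.
On reflection it acts as a source moving toward the stationary detector: f₂ = f₁ · v/(v − u) = 2.36 × 335/332.6 ≈ 2.37 kHz.
Equivalently f₂ = f₀ · (v + u)/(v − u).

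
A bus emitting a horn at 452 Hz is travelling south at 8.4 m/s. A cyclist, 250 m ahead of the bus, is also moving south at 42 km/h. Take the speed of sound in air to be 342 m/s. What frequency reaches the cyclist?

448 Hz

42 km/h = 11.67 m/s.
The cyclist is ahead, so the bus is moving toward it while the cyclist is moving away from the bus.
General Doppler shift: f' = f · (v − v_o)/(v − v_s).
f' = 452 × (342 − 11.67)/(342 − 8.4) = 452 × 330.33/333.6 ≈ 448 Hz.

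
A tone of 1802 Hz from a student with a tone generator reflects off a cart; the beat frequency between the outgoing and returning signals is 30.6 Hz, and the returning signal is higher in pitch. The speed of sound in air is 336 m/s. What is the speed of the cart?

2.83 m/s

Double Doppler shift off a moving reflector: f₂ = f₀ · (v + u)/(v − u) (u > 0 toward emitter).
Returning signal is higher, so f₂ = f₀ + Δf = 1802 + 30.6 = 1832.6 Hz.
Rearranging, u = v · (f₂ − f₀)/(f₂ + f₀) = 336 × 30.6/3634.6 ≈ 2.83 m/s.
So the cart is moving at 2.83 m/s toward the emitter.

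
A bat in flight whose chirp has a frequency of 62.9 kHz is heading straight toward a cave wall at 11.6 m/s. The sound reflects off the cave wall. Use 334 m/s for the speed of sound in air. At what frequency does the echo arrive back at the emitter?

67.4 kHz

The cave wall receives the sound from a moving source: f₁ = f₀ · v/(v − v_e) = 62.9 × 334/322.4 ≈ 65.2 kHz.
On the return leg the bat in flight is a moving observer: f₂ = f₁ · (v + v_e)/v = 65.2 × 345.6/334 ≈ 67.4 kHz.
Equivalently f₂ = f₀ · (v + v_e)/(v − v_e).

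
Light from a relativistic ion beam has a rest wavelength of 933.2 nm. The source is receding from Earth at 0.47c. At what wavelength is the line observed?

Relativistic Doppler for wavelength: λ' = λ₀ · √((1 + β)/(1 − β)).
λ' = 933.2 × √(1.4700/0.5300) = 933.2 × 1.66541 ≈ 1554.2 nm.

1554.2 nm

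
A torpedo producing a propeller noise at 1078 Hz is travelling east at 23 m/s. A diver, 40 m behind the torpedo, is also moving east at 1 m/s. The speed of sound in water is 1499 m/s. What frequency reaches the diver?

1062 Hz

The diver is behind, so the torpedo is moving away from it while the diver is moving toward the torpedo.
Both move, so f' = f · (v + v_o)/(v + v_s).
f' = 1078 × (1499 + 1)/(1499 + 23) = 1078 × 1500/1522 ≈ 1062 Hz.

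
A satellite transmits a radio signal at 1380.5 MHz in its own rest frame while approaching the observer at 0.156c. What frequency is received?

1615.6 MHz

Relativistic Doppler for frequency: f' = f₀ · √((1 + β)/(1 − β)).
f' = 1380.5 × √(1.1560/0.8440) = 1380.5 × 1.17033 ≈ 1615.6 MHz.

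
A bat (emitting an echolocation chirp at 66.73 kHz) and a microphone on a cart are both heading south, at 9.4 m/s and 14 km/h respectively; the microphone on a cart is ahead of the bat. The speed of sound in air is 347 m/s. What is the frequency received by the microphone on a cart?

14 km/h = 3.889 m/s.
The microphone on a cart is ahead, so the bat is moving toward it while the microphone on a cart is moving away from the bat.
With source approaching and observer receding, f' = f · (v − v_o)/(v − v_s).
f' = 66.73 × (347 − 3.889)/(347 − 9.4) = 66.73 × 343.11/337.6 ≈ 67.8 kHz.

67.8 kHz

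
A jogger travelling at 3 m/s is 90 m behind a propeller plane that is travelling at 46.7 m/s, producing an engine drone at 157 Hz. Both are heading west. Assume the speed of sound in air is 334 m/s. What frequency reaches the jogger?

The jogger is behind, so the propeller plane is moving away from it while the jogger is moving toward the propeller plane.
Both move, so f' = f · (v + v_o)/(v + v_s).
f' = 157 × (334 + 3)/(334 + 46.7) = 157 × 337/380.7 ≈ 139 Hz.

139 Hz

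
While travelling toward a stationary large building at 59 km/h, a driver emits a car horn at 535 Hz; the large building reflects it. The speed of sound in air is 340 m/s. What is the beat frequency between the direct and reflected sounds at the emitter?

54.2 Hz

59 km/h = 16.39 m/s.
The large building receives the sound from a moving source: f₁ = f₀ · v/(v − v_e) = 535 × 340/323.61 ≈ 562.1 Hz.
On the return leg the driver is a moving observer: f₂ = f₁ · (v + v_e)/v = 562.1 × 356.39/340 ≈ 589.2 Hz.
Equivalently f₂ = f₀ · (v + v_e)/(v − v_e).
Beat against the emitted tone: |f₂ − f₀| = 2v_e·f₀/(v − v_e) = 2 × 16.39 × 535/323.61 ≈ 54.2 Hz.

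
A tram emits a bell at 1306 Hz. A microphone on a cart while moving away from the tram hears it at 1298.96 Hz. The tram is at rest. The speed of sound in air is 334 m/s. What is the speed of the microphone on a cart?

1.80 m/s

f' = f · (v − v_o)/v ⇒ v_o = v · |f'/f − 1|.
v_o = 334 × |1298.96/1306 − 1| = 334 × 0.005391 ≈ 1.80 m/s.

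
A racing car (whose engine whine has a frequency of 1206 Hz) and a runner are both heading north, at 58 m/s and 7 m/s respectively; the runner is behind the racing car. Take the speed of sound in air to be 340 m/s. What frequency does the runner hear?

The runner is behind, so the racing car is moving away from it while the runner is moving toward the racing car.
Both move, so f' = f · (v + v_o)/(v + v_s).
f' = 1206 × (340 + 7)/(340 + 58) = 1206 × 347/398 ≈ 1051 Hz.

1051 Hz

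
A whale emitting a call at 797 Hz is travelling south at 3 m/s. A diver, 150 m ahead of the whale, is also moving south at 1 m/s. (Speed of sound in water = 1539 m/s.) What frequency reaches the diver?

The diver is ahead, so the whale is moving toward it while the diver is moving away from the whale.
General Doppler shift: f' = f · (v − v_o)/(v − v_s).
f' = 797 × (1539 − 1)/(1539 − 3) = 797 × 1538/1536 ≈ 798 Hz.

798 Hz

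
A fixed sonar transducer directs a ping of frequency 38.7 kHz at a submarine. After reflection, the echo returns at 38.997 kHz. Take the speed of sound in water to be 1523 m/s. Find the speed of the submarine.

Double Doppler shift off a moving reflector: f₂ = f₀ · (v + u)/(v − u) (u > 0 toward emitter).
Rearranging, u = v · (f₂ − f₀)/(f₂ + f₀) = 1523 × 0.297/77.697 ≈ 5.8 m/s.
So the submarine is moving at 5.8 m/s toward the emitter.

5.8 m/s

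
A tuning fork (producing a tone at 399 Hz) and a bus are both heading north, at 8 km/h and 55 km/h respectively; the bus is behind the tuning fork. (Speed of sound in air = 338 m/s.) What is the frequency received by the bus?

8 km/h = 2.222 m/s; 55 km/h = 15.28 m/s.
The bus is behind, so the tuning fork is moving away from it while the bus is moving toward the tuning fork.
Both move, so f' = f · (v + v_o)/(v + v_s).
f' = 399 × (338 + 15.28)/(338 + 2.222) = 399 × 353.28/340.22 ≈ 414 Hz.

414 Hz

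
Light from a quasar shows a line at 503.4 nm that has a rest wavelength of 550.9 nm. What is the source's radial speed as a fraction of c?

λ'/λ₀ = 0.9138 < 1 (blueshift), so the source is approaching.
λ'/λ₀ = √((1 − β)/(1 + β)) for an approaching source ⇒ β = (1 − r²)/(1 + r²) with r = λ'/λ₀.
β = (1 − 0.8350)/(1 + 0.8350) ≈ 0.090.

0.090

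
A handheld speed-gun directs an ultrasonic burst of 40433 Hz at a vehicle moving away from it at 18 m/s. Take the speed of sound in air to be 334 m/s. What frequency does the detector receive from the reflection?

The vehicle first receives the wave as a moving observer: f₁ = f₀ · (v − u)/v = 40433 × (334 − 18)/334 ≈ 38254 Hz.
On reflection it acts as a source moving away from the stationary detector: f₂ = f₁ · v/(v + u) = 38254 × 334/352 ≈ 36298 Hz.
Equivalently f₂ = f₀ · (v − u)/(v + u).

36298 Hz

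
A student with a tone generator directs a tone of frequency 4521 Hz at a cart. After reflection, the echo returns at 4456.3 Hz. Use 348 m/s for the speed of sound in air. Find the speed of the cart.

Double Doppler shift off a moving reflector: f₂ = f₀ · (v + u)/(v − u) (u > 0 toward emitter).
Rearranging, u = v · (f₂ − f₀)/(f₂ + f₀) = 348 × -64.7/8977.3 ≈ -2.51 m/s.
So the cart is moving at 2.51 m/s away from the emitter.

2.51 m/s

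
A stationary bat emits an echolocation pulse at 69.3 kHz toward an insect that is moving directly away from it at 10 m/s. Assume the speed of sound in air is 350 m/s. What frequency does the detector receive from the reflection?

65.5 kHz

At the insect (a moving observer), f₁ = f₀ · (v − u)/v = 69.3 × 340/350 ≈ 67.3 kHz.
The reflection then acts as a moving source: f₂ = f₁ · v/(v + u) ≈ 65.5 kHz.
Equivalently f₂ = f₀ · (v − u)/(v + u).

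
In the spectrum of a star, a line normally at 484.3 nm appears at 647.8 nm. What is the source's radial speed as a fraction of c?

λ'/λ₀ = 1.3376 > 1 (redshift), so the source is receding.
λ'/λ₀ = √((1 + β)/(1 − β)) for a receding source ⇒ β = (r² − 1)/(r² + 1) with r = λ'/λ₀.
β = (1.7892 − 1)/(1.7892 + 1) ≈ 0.283.

0.283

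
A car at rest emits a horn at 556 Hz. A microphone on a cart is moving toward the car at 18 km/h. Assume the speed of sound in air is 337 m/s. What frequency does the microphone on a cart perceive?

564 Hz

18 km/h = 5 m/s.
Only the observer moves, toward the source, so f' = f · (v + v_o)/v.
f' = 556 × (337 + 5)/337 = 556 × 342/337 ≈ 564 Hz.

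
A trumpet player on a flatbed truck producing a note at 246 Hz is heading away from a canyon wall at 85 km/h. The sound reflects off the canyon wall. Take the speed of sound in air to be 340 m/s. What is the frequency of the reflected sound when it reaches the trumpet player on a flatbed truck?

85 km/h = 23.61 m/s.
The canyon wall receives the sound from a moving source: f₁ = f₀ · v/(v + v_e) = 246 × 340/363.61 ≈ 230 Hz.
On the return leg the trumpet player on a flatbed truck is a moving observer: f₂ = f₁ · (v − v_e)/v = 230 × 316.39/340 ≈ 214 Hz.

214 Hz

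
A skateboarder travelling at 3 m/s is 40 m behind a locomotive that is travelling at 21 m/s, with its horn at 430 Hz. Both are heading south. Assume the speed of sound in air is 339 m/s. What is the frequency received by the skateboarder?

408 Hz

The skateboarder is behind, so the locomotive is moving away from it while the skateboarder is moving toward the locomotive.
General Doppler shift: f' = f · (v + v_o)/(v + v_s).
f' = 430 × (339 + 3)/(339 + 21) = 430 × 342/360 ≈ 408 Hz.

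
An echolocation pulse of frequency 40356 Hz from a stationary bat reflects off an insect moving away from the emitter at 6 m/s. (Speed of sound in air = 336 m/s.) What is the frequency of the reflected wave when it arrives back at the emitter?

At the insect (a moving observer), f₁ = f₀ · (v − u)/v = 40356 × 330/336 ≈ 39635 Hz.
On reflection it acts as a source moving away from the stationary detector: f₂ = f₁ · v/(v + u) = 39635 × 336/342 ≈ 38940 Hz.
Equivalently f₂ = f₀ · (v − u)/(v + u).

38940 Hz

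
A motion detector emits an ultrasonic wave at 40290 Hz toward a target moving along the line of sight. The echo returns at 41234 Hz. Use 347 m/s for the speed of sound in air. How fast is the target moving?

Double Doppler shift off a moving reflector: f₂ = f₀ · (v + u)/(v − u) (u > 0 toward emitter).
Rearranging, u = v · (f₂ − f₀)/(f₂ + f₀) = 347 × 944/81524 ≈ 4.0 m/s.
So the target is moving at 4.0 m/s toward the emitter.

4.0 m/s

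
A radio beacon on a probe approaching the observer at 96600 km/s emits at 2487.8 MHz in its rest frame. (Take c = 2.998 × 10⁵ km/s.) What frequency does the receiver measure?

β = v/c = 96600/299800 = 0.3222.
Relativistic Doppler for frequency: f' = f₀ · √((1 + β)/(1 − β)).
f' = 2487.8 × √(1.3222/0.6778) = 2487.8 × 1.39671 ≈ 3474.7 MHz.

3474.7 MHz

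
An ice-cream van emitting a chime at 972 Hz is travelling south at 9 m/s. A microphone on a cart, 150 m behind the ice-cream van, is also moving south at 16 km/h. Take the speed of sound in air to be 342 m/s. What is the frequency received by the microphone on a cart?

16 km/h = 4.444 m/s.
The microphone on a cart is behind, so the ice-cream van is moving away from it while the microphone on a cart is moving toward the ice-cream van.
General Doppler shift: f' = f · (v + v_o)/(v + v_s).
f' = 972 × (342 + 4.444)/(342 + 9) = 972 × 346.44/351 ≈ 959 Hz.

959 Hz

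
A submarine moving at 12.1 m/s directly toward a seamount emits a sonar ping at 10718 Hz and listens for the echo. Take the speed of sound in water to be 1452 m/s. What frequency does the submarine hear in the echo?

The seamount receives the sound from a moving source: f₁ = f₀ · v/(v − v_e) = 10718 × 1452/1439.9 ≈ 10808 Hz.
On the return leg the submarine is a moving observer: f₂ = f₁ · (v + v_e)/v = 10808 × 1464.1/1452 ≈ 10898 Hz.

10898 Hz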